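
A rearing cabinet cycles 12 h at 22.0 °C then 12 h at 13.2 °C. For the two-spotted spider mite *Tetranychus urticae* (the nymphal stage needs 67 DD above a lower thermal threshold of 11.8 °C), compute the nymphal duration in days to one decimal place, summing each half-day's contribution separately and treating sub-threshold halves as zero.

11.6 days

Day half: max(0, 22.0 − 11.8) × 0.5 = 10.2 × 0.5 = 5.10 DD.
Night half: max(0, 13.2 − 11.8) × 0.5 = 1.4 × 0.5 = 0.70 DD.
Per 24 h: 5.80 DD/day.
Duration = 67 / 5.80 = 11.552 ≈ 11.6 days.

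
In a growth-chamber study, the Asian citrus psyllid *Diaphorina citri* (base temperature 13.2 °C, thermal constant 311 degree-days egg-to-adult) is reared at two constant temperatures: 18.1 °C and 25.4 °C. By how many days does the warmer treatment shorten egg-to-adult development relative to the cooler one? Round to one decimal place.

38.0 days

At 18.1 °C: 311 / (18.1 − 13.2) = 311 / 4.9 = 63.469 d.
At 25.4 °C: 311 / (25.4 − 13.2) = 311 / 12.2 = 25.492 d.
Difference = |63.469 − 25.492| = 37.978 ≈ 38.0 days.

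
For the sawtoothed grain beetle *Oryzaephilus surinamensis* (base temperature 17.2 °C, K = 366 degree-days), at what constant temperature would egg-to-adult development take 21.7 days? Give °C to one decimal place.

34.1 °C

Required daily accumulation = 366 / 21.7 = 16.866 DD/day.
T = T_base + 16.866 = 17.2 + 16.866 = 34.066 ≈ 34.1 °C.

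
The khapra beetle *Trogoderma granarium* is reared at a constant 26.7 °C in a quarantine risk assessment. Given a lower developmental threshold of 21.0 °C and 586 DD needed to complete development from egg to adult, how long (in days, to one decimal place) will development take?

102.8 days

Daily accumulation = 26.7 − 21.0 = 5.7 DD/day.
Duration = 586 / 5.7 = 102.807 ≈ 102.8 days.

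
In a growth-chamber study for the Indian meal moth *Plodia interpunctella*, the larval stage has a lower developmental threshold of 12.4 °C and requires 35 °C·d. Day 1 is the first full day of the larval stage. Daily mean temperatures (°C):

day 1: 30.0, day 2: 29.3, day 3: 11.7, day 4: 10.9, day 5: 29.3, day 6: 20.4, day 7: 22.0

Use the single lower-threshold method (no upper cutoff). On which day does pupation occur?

day 5

Daily DD above 12.4 °C: 17.6, 16.9, 0.0, 0.0, 16.9, 8.0, 9.6.
Cumulative: 17.6, 34.5, 34.5, 34.5, 51.4, 59.4, 69.0.
The total first reaches 35 DD on day 5.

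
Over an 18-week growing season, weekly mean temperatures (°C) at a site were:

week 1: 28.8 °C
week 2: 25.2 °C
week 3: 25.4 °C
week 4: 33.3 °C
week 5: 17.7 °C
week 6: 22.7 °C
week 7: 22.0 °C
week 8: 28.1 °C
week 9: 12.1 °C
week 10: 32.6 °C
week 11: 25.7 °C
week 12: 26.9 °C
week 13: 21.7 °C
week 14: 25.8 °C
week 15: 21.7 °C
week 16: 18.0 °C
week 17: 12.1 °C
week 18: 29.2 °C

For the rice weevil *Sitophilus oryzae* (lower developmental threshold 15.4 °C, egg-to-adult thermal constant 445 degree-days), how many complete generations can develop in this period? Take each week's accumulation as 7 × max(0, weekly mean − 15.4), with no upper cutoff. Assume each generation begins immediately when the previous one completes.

Weekly DD (7 × max(0, T̄ − 15.4)): 93.8, 68.6, 70.0, 125.3, 16.1, 51.1, 46.2, 88.9, 0.0, 120.4, 72.1, 80.5, 44.1, 72.8, 44.1, 18.2, 0.0, 96.6.
Season total = 1108.8 DD.
Complete generations = ⌊1108.8 / 445⌋ = 2.

2 generations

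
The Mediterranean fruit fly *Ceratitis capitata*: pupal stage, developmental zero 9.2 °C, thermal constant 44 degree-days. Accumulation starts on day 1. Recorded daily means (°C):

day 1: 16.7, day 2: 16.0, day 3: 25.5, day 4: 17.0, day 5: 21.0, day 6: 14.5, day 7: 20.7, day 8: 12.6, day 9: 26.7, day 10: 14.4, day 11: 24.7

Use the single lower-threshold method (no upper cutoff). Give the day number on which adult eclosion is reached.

day 5

Daily DD above 9.2 °C: 7.5, 6.8, 16.3, 7.8, 11.8, 5.3, 11.5, 3.4, 17.5, 5.2, 15.5.
Cumulative: 7.5, 14.3, 30.6, 38.4, 50.2, 55.5, 67.0, 70.4, 87.9, 93.1, 108.6.
The total first reaches 44 DD on day 5.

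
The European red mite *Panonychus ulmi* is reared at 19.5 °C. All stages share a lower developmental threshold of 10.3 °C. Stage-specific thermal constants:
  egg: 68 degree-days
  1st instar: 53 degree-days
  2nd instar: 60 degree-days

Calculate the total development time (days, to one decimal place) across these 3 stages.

19.7 days

Daily accumulation at 19.5 °C = 19.5 − 10.3 = 9.2 DD/day.
Total K = 68 + 53 + 60 = 181 DD.
Total duration = 181 / 9.2 = 19.674 ≈ 19.7 days.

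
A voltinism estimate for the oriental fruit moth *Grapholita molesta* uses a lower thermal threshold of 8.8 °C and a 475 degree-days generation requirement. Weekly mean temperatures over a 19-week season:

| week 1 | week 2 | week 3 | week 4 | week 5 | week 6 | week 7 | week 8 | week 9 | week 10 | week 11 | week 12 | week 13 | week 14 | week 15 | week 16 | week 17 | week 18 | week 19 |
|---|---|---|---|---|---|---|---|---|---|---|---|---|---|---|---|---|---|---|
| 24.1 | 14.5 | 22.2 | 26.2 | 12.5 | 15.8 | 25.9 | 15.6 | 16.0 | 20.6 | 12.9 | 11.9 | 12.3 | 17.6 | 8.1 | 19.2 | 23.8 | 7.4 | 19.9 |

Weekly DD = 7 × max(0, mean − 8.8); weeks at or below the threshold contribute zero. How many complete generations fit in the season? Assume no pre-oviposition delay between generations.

2 generations

Weekly DD (7 × max(0, T̄ − 8.8)): 107.1, 39.9, 93.8, 121.8, 25.9, 49.0, 119.7, 47.6, 50.4, 82.6, 28.7, 21.7, 24.5, 61.6, 0.0, 72.8, 105.0, 0.0, 77.7.
Season total = 1129.8 DD.
Complete generations = ⌊1129.8 / 475⌋ = 2.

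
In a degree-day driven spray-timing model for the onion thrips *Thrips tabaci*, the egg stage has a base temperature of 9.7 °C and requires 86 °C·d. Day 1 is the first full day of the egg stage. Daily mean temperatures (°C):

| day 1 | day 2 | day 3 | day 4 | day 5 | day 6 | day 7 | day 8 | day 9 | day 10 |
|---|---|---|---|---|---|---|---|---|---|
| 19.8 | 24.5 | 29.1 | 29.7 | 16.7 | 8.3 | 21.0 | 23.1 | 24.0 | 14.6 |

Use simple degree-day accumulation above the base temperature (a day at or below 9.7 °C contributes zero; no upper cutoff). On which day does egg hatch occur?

Daily DD above 9.7 °C: 10.1, 14.8, 19.4, 20.0, 7.0, 0.0, 11.3, 13.4, 14.3, 4.9.
Cumulative: 10.1, 24.9, 44.3, 64.3, 71.3, 71.3, 82.6, 96.0, 110.3, 115.2.
The total first reaches 86 DD on day 8.

day 8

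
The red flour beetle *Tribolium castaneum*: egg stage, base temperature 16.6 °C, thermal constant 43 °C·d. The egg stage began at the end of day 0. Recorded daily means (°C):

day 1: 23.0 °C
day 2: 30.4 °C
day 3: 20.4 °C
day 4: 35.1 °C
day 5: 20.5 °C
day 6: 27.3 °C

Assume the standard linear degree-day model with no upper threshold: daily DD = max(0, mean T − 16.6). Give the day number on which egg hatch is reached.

Daily DD above 16.6 °C: 6.4, 13.8, 3.8, 18.5, 3.9, 10.7.
Cumulative: 6.4, 20.2, 24.0, 42.5, 46.4, 57.1.
The total first reaches 43 DD on day 5.

day 5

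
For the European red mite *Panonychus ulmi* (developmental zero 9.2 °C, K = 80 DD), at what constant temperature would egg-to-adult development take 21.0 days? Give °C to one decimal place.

13.0 °C

Required daily accumulation = 80 / 21.0 = 3.810 DD/day.
T = T_base + 3.810 = 9.2 + 3.810 = 13.010 ≈ 13.0 °C.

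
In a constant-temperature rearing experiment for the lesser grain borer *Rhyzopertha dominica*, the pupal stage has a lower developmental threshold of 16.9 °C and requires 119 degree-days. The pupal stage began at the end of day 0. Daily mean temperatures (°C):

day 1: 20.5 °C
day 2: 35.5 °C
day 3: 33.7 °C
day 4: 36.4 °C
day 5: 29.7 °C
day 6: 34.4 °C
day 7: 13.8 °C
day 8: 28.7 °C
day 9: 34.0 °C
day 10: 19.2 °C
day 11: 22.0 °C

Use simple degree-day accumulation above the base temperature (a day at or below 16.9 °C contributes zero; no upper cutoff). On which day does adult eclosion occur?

day 10

Daily DD above 16.9 °C: 3.6, 18.6, 16.8, 19.5, 12.8, 17.5, 0.0, 11.8, 17.1, 2.3, 5.1.
Cumulative: 3.6, 22.2, 39.0, 58.5, 71.3, 88.8, 88.8, 100.6, 117.7, 120.0, 125.1.
The total first reaches 119 DD on day 10.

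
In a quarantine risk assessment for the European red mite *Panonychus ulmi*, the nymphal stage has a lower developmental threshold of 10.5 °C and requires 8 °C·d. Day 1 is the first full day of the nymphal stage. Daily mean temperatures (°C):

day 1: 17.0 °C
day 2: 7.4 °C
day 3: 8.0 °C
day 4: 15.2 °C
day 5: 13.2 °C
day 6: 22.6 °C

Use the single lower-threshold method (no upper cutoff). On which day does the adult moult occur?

Daily DD above 10.5 °C: 6.5, 0.0, 0.0, 4.7, 2.7, 12.1.
Cumulative: 6.5, 6.5, 6.5, 11.2, 13.9, 26.0.
The total first reaches 8 DD on day 4.

day 4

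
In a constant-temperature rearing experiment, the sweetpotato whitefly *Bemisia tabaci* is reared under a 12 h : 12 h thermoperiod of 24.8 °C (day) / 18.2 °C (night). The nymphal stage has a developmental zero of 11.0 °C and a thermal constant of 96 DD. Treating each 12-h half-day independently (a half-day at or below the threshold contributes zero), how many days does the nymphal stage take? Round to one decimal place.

9.1 days

Day half: max(0, 24.8 − 11.0) × 0.5 = 13.8 × 0.5 = 6.90 DD.
Night half: max(0, 18.2 − 11.0) × 0.5 = 7.2 × 0.5 = 3.60 DD.
Per 24 h: 10.50 DD/day.
Duration = 96 / 10.50 = 9.143 ≈ 9.1 days.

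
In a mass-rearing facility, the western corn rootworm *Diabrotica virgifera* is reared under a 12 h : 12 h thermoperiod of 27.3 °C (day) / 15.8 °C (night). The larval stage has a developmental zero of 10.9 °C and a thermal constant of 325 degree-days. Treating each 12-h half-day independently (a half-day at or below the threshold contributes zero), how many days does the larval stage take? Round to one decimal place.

30.5 days

Day half: max(0, 27.3 − 10.9) × 0.5 = 16.4 × 0.5 = 8.20 DD.
Night half: max(0, 15.8 − 10.9) × 0.5 = 4.9 × 0.5 = 2.45 DD.
Per 24 h: 10.65 DD/day.
Duration = 325 / 10.65 = 30.516 ≈ 30.5 days.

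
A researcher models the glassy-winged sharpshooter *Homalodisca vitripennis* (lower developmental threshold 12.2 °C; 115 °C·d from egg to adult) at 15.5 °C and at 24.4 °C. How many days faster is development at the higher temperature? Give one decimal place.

25.4 days

At 15.5 °C: 115 / (15.5 − 12.2) = 115 / 3.3 = 34.848 d.
At 24.4 °C: 115 / (24.4 − 12.2) = 115 / 12.2 = 9.426 d.
Difference = |34.848 − 9.426| = 25.422 ≈ 25.4 days.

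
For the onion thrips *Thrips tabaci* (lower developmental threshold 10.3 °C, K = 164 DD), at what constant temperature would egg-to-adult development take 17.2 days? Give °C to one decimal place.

19.8 °C

Required daily accumulation = 164 / 17.2 = 9.535 DD/day.
T = T_base + 9.535 = 10.3 + 9.535 = 19.835 ≈ 19.8 °C.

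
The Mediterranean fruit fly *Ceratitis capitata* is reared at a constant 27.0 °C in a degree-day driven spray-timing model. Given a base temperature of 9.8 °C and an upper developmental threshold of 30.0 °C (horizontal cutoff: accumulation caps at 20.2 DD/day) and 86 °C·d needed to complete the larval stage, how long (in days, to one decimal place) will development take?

5.0 days

Daily accumulation = 27.0 − 9.8 = 17.2 DD/day.
Duration = 86 / 17.2 = 5.000 ≈ 5.0 days.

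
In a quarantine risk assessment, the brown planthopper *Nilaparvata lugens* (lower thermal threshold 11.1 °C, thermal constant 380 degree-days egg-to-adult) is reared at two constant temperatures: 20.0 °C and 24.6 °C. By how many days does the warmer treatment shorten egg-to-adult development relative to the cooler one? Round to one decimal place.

At 20.0 °C: 380 / (20.0 − 11.1) = 380 / 8.9 = 42.697 d.
At 24.6 °C: 380 / (24.6 − 11.1) = 380 / 13.5 = 28.148 d.
Difference = |42.697 − 28.148| = 14.548 ≈ 14.5 days.

14.5 days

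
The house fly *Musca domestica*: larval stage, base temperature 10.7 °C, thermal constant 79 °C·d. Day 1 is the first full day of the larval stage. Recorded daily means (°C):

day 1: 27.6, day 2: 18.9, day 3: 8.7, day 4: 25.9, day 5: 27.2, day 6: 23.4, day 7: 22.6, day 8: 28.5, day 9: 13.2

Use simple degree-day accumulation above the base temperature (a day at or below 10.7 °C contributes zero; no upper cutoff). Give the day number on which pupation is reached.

Daily DD above 10.7 °C: 16.9, 8.2, 0.0, 15.2, 16.5, 12.7, 11.9, 17.8, 2.5.
Cumulative: 16.9, 25.1, 25.1, 40.3, 56.8, 69.5, 81.4, 99.2, 101.7.
The total first reaches 79 DD on day 7.

day 7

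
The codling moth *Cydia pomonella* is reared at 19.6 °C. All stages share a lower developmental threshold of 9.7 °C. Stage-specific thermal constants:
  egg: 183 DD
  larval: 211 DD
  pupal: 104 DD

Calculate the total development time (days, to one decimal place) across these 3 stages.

50.3 days

Daily accumulation at 19.6 °C = 19.6 − 9.7 = 9.9 DD/day.
Total K = 183 + 211 + 104 = 498 DD.
Total duration = 498 / 9.9 = 50.303 ≈ 50.3 days.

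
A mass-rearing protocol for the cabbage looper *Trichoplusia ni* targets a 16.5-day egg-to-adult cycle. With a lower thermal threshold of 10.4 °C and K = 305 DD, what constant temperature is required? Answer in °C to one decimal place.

28.9 °C

Required daily accumulation = 305 / 16.5 = 18.485 DD/day.
T = T_base + 18.485 = 10.4 + 18.485 = 28.885 ≈ 28.9 °C.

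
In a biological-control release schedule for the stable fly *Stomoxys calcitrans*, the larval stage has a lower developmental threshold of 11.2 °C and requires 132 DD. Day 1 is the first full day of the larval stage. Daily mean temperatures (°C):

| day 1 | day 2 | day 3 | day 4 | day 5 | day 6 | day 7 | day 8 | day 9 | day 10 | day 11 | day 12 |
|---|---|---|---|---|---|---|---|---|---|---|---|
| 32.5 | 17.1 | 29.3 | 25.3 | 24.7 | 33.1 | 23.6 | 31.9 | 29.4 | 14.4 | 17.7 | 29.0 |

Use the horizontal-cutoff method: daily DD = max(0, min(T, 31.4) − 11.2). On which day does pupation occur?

day 9

Daily DD above 11.2 °C (capped at 20.2): 20.2, 5.9, 18.1, 14.1, 13.5, 20.2, 12.4, 20.2, 18.2, 3.2, 6.5, 17.8.
Cumulative: 20.2, 26.1, 44.2, 58.3, 71.8, 92.0, 104.4, 124.6, 142.8, 146.0, 152.5, 170.3.
The total first reaches 132 DD on day 9.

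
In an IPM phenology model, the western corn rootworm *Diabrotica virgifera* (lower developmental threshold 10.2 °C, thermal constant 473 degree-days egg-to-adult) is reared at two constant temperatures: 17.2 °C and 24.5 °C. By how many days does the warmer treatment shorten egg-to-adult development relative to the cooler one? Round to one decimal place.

34.5 days

At 17.2 °C: 473 / (17.2 − 10.2) = 473 / 7.0 = 67.571 d.
At 24.5 °C: 473 / (24.5 − 10.2) = 473 / 14.3 = 33.077 d.
Difference = |67.571 − 33.077| = 34.495 ≈ 34.5 days.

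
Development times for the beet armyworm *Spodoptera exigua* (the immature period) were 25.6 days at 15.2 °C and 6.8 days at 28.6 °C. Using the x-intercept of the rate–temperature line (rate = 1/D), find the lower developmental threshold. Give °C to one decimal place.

10.4 °C

Equal thermal constants: D₁(T₁ − T_b) = D₂(T₂ − T_b).
25.6·(15.2 − T_b) = 6.8·(28.6 − T_b)
T_b = (25.6·15.2 − 6.8·28.6) / (25.6 − 6.8) = 194.64 / 18.8 = 10.353 °C ≈ 10.4 °C.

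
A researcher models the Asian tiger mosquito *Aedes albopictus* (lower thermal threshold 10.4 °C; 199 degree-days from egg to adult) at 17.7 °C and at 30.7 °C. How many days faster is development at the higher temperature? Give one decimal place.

17.5 days

At 17.7 °C: 199 / (17.7 − 10.4) = 199 / 7.3 = 27.260 d.
At 30.7 °C: 199 / (30.7 − 10.4) = 199 / 20.3 = 9.803 d.
Difference = |27.260 − 9.803| = 17.457 ≈ 17.5 days.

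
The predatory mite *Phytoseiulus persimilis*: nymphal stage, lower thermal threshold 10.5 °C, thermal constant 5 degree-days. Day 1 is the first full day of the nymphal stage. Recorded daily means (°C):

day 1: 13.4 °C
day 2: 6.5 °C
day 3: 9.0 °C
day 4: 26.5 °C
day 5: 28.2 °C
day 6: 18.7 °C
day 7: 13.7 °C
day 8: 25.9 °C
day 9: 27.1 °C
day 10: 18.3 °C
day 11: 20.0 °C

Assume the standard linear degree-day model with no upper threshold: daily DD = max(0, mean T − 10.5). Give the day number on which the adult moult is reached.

Daily DD above 10.5 °C: 2.9, 0.0, 0.0, 16.0, 17.7, 8.2, 3.2, 15.4, 16.6, 7.8, 9.5.
Cumulative: 2.9, 2.9, 2.9, 18.9, 36.6, 44.8, 48.0, 63.4, 80.0, 87.8, 97.3.
The total first reaches 5 DD on day 4.

day 4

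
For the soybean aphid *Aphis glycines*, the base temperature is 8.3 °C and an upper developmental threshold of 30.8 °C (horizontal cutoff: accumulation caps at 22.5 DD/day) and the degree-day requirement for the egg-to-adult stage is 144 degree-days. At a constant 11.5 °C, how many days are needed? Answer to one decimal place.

45.0 days

Daily accumulation = 11.5 − 8.3 = 3.2 DD/day.
Duration = 144 / 3.2 = 45.000 ≈ 45.0 days.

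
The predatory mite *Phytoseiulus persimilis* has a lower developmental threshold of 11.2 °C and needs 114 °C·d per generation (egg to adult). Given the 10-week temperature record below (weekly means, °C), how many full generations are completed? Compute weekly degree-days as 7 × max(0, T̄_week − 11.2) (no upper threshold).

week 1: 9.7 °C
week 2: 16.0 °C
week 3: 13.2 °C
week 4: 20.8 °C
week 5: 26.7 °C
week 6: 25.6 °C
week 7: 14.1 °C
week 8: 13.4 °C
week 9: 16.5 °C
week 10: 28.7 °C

Weekly DD (7 × max(0, T̄ − 11.2)): 0.0, 33.6, 14.0, 67.2, 108.5, 100.8, 20.3, 15.4, 37.1, 122.5.
Season total = 519.4 DD.
Complete generations = ⌊519.4 / 114⌋ = 4.

4 generations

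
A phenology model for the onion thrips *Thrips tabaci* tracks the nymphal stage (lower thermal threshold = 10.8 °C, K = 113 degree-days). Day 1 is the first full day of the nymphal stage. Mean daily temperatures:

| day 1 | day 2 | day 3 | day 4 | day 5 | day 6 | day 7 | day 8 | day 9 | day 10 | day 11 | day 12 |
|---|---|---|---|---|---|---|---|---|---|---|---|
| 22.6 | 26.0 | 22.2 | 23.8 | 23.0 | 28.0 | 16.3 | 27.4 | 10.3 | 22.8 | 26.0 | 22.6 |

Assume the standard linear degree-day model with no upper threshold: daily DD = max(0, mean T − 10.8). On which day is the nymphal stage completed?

Daily DD above 10.8 °C: 11.8, 15.2, 11.4, 13.0, 12.2, 17.2, 5.5, 16.6, 0.0, 12.0, 15.2, 11.8.
Cumulative: 11.8, 27.0, 38.4, 51.4, 63.6, 80.8, 86.3, 102.9, 102.9, 114.9, 130.1, 141.9.
The total first reaches 113 DD on day 10.

day 10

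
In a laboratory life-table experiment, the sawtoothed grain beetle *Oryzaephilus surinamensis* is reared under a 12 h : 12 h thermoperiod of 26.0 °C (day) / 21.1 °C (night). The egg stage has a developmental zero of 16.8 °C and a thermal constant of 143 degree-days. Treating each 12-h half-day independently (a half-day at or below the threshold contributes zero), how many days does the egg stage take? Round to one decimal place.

21.2 days

Day half: max(0, 26.0 − 16.8) × 0.5 = 9.2 × 0.5 = 4.60 DD.
Night half: max(0, 21.1 − 16.8) × 0.5 = 4.3 × 0.5 = 2.15 DD.
Per 24 h: 6.75 DD/day.
Duration = 143 / 6.75 = 21.185 ≈ 21.2 days.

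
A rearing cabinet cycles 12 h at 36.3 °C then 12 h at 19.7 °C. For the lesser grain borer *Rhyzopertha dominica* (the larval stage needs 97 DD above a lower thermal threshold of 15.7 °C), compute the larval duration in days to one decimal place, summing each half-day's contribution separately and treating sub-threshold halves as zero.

Day half: max(0, 36.3 − 15.7) × 0.5 = 20.6 × 0.5 = 10.30 DD.
Night half: max(0, 19.7 − 15.7) × 0.5 = 4.0 × 0.5 = 2.00 DD.
Per 24 h: 12.30 DD/day.
Duration = 97 / 12.30 = 7.886 ≈ 7.9 days.

7.9 days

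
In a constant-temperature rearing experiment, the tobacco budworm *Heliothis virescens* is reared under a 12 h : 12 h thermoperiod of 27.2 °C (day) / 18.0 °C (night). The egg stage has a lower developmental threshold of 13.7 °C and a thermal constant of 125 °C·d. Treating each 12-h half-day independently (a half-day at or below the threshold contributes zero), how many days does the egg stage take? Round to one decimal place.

14.0 days

Day half: max(0, 27.2 − 13.7) × 0.5 = 13.5 × 0.5 = 6.75 DD.
Night half: max(0, 18.0 − 13.7) × 0.5 = 4.3 × 0.5 = 2.15 DD.
Per 24 h: 8.90 DD/day.
Duration = 125 / 8.90 = 14.045 ≈ 14.0 days.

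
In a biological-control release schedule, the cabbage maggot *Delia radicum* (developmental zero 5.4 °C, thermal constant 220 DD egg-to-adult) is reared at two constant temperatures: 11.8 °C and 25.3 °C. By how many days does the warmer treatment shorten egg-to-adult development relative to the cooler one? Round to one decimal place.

At 11.8 °C: 220 / (11.8 − 5.4) = 220 / 6.4 = 34.375 d.
At 25.3 °C: 220 / (25.3 − 5.4) = 220 / 19.9 = 11.055 d.
Difference = |34.375 − 11.055| = 23.320 ≈ 23.3 days.

23.3 days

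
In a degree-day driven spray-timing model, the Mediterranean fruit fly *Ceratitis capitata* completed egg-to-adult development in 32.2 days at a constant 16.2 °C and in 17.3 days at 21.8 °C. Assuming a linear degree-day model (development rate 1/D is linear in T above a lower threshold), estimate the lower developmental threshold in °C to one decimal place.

Under the model K = D·(T − T_b), so D₁·(T₁ − T_b) = D₂·(T₂ − T_b).
32.2·(16.2 − T_b) = 17.3·(21.8 − T_b)
T_b = (32.2·16.2 − 17.3·21.8) / (32.2 − 17.3) = 144.50 / 14.9 = 9.698 °C ≈ 9.7 °C.

9.7 °C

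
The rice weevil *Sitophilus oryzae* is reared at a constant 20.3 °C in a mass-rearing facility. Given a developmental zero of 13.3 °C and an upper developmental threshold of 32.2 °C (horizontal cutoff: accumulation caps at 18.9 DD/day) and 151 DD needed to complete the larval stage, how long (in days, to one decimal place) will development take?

Daily accumulation = 20.3 − 13.3 = 7.0 DD/day.
Duration = 151 / 7.0 = 21.571 ≈ 21.6 days.

21.6 days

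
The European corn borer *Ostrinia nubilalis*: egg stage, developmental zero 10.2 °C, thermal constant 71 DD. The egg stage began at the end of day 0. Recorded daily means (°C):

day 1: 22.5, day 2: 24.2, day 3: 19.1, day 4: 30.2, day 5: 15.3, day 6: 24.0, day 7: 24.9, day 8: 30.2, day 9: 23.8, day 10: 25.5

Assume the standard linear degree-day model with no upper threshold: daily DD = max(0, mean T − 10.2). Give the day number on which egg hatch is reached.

Daily DD above 10.2 °C: 12.3, 14.0, 8.9, 20.0, 5.1, 13.8, 14.7, 20.0, 13.6, 15.3.
Cumulative: 12.3, 26.3, 35.2, 55.2, 60.3, 74.1, 88.8, 108.8, 122.4, 137.7.
The total first reaches 71 DD on day 6.

day 6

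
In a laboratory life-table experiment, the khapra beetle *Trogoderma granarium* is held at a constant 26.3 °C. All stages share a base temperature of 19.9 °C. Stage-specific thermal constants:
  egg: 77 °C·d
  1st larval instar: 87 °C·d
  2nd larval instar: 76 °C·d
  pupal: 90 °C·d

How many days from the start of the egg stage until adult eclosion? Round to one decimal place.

51.6 days

Daily accumulation at 26.3 °C = 26.3 − 19.9 = 6.4 DD/day.
Total K = 77 + 87 + 76 + 90 = 330 DD.
Total duration = 330 / 6.4 = 51.562 ≈ 51.6 days.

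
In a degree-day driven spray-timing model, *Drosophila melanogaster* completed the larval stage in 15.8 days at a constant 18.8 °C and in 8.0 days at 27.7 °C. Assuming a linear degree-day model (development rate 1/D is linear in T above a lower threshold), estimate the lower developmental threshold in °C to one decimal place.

9.7 °C

Under the model K = D·(T − T_b), so D₁·(T₁ − T_b) = D₂·(T₂ − T_b).
15.8·(18.8 − T_b) = 8.0·(27.7 − T_b)
T_b = (15.8·18.8 − 8.0·27.7) / (15.8 − 8.0) = 75.44 / 7.8 = 9.672 °C ≈ 9.7 °C.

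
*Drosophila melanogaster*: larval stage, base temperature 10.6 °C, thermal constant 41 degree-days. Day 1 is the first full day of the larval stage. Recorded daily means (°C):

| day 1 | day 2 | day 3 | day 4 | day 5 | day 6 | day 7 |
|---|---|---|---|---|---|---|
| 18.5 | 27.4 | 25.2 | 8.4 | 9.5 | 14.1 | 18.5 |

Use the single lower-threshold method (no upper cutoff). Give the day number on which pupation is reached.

Daily DD above 10.6 °C: 7.9, 16.8, 14.6, 0.0, 0.0, 3.5, 7.9.
Cumulative: 7.9, 24.7, 39.3, 39.3, 39.3, 42.8, 50.7.
The total first reaches 41 DD on day 6.

day 6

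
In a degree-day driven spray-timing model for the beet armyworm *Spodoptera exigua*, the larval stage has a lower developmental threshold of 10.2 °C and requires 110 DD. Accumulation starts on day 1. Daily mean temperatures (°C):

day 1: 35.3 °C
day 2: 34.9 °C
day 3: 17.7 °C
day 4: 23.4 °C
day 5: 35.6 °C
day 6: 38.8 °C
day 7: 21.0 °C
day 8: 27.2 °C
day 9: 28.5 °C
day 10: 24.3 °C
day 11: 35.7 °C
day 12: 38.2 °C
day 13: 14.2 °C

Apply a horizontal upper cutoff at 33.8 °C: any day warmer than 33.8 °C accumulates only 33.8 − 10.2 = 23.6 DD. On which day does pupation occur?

day 6

Daily DD above 10.2 °C (capped at 23.6): 23.6, 23.6, 7.5, 13.2, 23.6, 23.6, 10.8, 17.0, 18.3, 14.1, 23.6, 23.6, 4.0.
Cumulative: 23.6, 47.2, 54.7, 67.9, 91.5, 115.1, 125.9, 142.9, 161.2, 175.3, 198.9, 222.5, 226.5.
The total first reaches 110 DD on day 6.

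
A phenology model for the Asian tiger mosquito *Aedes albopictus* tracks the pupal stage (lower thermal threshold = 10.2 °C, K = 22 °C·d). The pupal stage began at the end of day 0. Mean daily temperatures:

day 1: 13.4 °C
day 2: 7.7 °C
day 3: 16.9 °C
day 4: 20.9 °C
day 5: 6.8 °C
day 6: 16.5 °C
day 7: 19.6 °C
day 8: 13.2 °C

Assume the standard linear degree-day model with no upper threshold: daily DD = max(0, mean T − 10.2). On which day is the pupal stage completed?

Daily DD above 10.2 °C: 3.2, 0.0, 6.7, 10.7, 0.0, 6.3, 9.4, 3.0.
Cumulative: 3.2, 3.2, 9.9, 20.6, 20.6, 26.9, 36.3, 39.3.
The total first reaches 22 DD on day 6.

day 6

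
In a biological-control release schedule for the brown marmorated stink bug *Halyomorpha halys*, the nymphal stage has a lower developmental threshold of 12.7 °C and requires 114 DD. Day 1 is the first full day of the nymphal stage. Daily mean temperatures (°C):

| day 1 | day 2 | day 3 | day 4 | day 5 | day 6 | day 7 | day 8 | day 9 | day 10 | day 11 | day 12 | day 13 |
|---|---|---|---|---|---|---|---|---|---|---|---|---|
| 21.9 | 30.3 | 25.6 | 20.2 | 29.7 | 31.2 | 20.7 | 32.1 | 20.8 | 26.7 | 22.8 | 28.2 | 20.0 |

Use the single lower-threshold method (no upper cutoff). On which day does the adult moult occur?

Daily DD above 12.7 °C: 9.2, 17.6, 12.9, 7.5, 17.0, 18.5, 8.0, 19.4, 8.1, 14.0, 10.1, 15.5, 7.3.
Cumulative: 9.2, 26.8, 39.7, 47.2, 64.2, 82.7, 90.7, 110.1, 118.2, 132.2, 142.3, 157.8, 165.1.
The total first reaches 114 DD on day 9.

day 9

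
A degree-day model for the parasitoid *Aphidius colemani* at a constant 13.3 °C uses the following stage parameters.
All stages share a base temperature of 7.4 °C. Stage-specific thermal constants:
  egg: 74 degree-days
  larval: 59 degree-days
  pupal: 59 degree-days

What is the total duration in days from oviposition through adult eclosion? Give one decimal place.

32.5 days

Daily accumulation at 13.3 °C = 13.3 − 7.4 = 5.9 DD/day.
Total K = 74 + 59 + 59 = 192 DD.
Total duration = 192 / 5.9 = 32.542 ≈ 32.5 days.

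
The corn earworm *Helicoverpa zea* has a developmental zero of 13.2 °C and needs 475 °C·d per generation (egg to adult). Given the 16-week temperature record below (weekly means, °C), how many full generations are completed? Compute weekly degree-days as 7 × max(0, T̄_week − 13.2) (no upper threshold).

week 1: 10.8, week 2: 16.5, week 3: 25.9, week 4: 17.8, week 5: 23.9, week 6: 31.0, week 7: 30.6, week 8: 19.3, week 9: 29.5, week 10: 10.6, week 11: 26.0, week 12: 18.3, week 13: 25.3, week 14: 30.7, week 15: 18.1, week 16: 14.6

Weekly DD (7 × max(0, T̄ − 13.2)): 0.0, 23.1, 88.9, 32.2, 74.9, 124.6, 121.8, 42.7, 114.1, 0.0, 89.6, 35.7, 84.7, 122.5, 34.3, 9.8.
Season total = 998.9 DD.
Complete generations = ⌊998.9 / 475⌋ = 2.

2 generations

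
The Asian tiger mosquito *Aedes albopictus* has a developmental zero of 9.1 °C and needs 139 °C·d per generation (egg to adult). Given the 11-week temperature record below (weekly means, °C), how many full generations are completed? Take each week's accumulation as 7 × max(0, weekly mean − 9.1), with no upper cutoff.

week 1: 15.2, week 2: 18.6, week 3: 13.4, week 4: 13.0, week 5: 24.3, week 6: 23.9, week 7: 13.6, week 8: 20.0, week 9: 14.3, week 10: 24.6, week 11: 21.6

Weekly DD (7 × max(0, T̄ − 9.1)): 42.7, 66.5, 30.1, 27.3, 106.4, 103.6, 31.5, 76.3, 36.4, 108.5, 87.5.
Season total = 716.8 DD.
Complete generations = ⌊716.8 / 139⌋ = 5.

5 generations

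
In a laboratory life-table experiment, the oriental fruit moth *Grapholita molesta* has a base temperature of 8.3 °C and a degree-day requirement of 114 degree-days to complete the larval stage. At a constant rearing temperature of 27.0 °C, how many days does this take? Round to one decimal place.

Daily accumulation = 27.0 − 8.3 = 18.7 DD/day.
Duration = 114 / 18.7 = 6.096 ≈ 6.1 days.

6.1 days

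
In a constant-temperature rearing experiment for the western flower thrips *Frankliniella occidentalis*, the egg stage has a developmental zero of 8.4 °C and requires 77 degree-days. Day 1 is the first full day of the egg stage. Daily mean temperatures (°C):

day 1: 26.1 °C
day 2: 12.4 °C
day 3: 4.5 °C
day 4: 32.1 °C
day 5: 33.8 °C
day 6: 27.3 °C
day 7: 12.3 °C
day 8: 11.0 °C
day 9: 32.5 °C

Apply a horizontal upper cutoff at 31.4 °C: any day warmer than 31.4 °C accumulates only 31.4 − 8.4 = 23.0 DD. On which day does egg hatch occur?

Daily DD above 8.4 °C (capped at 23.0): 17.7, 4.0, 0.0, 23.0, 23.0, 18.9, 3.9, 2.6, 23.0.
Cumulative: 17.7, 21.7, 21.7, 44.7, 67.7, 86.6, 90.5, 93.1, 116.1.
The total first reaches 77 DD on day 6.

day 6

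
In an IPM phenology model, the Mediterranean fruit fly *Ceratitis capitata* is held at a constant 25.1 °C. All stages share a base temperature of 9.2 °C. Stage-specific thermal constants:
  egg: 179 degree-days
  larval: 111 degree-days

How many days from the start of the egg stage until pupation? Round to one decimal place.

Daily accumulation at 25.1 °C = 25.1 − 9.2 = 15.9 DD/day.
Total K = 179 + 111 = 290 DD.
Total duration = 290 / 15.9 = 18.239 ≈ 18.2 days.

18.2 days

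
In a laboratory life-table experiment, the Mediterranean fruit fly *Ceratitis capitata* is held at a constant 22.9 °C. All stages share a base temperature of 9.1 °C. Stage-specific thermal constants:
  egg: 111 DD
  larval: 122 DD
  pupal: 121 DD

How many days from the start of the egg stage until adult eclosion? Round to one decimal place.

Daily accumulation at 22.9 °C = 22.9 − 9.1 = 13.8 DD/day.
Total K = 111 + 122 + 121 = 354 DD.
Total duration = 354 / 13.8 = 25.652 ≈ 25.7 days.

25.7 days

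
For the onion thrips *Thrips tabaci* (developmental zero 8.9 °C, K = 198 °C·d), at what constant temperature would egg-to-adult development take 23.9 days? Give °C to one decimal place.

Required daily accumulation = 198 / 23.9 = 8.285 DD/day.
T = T_base + 8.285 = 8.9 + 8.285 = 17.185 ≈ 17.2 °C.

17.2 °C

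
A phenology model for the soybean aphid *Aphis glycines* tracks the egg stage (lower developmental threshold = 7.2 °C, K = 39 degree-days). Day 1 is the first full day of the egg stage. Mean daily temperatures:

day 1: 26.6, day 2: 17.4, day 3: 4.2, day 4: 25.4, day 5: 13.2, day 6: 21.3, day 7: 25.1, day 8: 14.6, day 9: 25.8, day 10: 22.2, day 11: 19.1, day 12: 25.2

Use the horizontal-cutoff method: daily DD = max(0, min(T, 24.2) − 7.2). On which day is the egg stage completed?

day 4

Daily DD above 7.2 °C (capped at 17.0): 17.0, 10.2, 0.0, 17.0, 6.0, 14.1, 17.0, 7.4, 17.0, 15.0, 11.9, 17.0.
Cumulative: 17.0, 27.2, 27.2, 44.2, 50.2, 64.3, 81.3, 88.7, 105.7, 120.7, 132.6, 149.6.
The total first reaches 39 DD on day 4.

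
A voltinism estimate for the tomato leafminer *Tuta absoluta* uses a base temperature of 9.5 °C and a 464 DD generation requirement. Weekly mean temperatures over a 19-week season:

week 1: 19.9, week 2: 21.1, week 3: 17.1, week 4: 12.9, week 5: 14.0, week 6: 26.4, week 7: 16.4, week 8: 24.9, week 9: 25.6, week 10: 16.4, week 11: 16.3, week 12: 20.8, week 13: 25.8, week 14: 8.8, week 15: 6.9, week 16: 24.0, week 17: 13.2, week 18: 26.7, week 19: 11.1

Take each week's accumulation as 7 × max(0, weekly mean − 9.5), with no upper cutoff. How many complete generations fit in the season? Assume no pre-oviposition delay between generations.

2 generations

Weekly DD (7 × max(0, T̄ − 9.5)): 72.8, 81.2, 53.2, 23.8, 31.5, 118.3, 48.3, 107.8, 112.7, 48.3, 47.6, 79.1, 114.1, 0.0, 0.0, 101.5, 25.9, 120.4, 11.2.
Season total = 1197.7 DD.
Complete generations = ⌊1197.7 / 464⌋ = 2.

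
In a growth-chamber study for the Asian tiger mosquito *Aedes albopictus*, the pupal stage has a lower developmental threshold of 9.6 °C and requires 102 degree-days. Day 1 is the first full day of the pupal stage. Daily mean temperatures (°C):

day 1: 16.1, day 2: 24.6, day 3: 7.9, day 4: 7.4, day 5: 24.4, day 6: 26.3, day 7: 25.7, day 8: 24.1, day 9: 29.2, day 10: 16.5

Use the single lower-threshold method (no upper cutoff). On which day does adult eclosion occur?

day 9

Daily DD above 9.6 °C: 6.5, 15.0, 0.0, 0.0, 14.8, 16.7, 16.1, 14.5, 19.6, 6.9.
Cumulative: 6.5, 21.5, 21.5, 21.5, 36.3, 53.0, 69.1, 83.6, 103.2, 110.1.
The total first reaches 102 DD on day 9.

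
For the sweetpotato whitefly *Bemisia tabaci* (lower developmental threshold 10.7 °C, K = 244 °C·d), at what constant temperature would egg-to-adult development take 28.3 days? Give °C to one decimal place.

19.3 °C

Required daily accumulation = 244 / 28.3 = 8.622 DD/day.
T = T_base + 8.622 = 10.7 + 8.622 = 19.322 ≈ 19.3 °C.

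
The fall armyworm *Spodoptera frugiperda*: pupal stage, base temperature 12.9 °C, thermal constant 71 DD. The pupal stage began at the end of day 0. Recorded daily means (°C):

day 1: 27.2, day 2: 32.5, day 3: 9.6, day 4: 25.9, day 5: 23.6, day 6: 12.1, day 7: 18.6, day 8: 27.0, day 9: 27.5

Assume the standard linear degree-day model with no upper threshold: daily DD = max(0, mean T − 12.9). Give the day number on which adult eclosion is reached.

day 8

Daily DD above 12.9 °C: 14.3, 19.6, 0.0, 13.0, 10.7, 0.0, 5.7, 14.1, 14.6.
Cumulative: 14.3, 33.9, 33.9, 46.9, 57.6, 57.6, 63.3, 77.4, 92.0.
The total first reaches 71 DD on day 8.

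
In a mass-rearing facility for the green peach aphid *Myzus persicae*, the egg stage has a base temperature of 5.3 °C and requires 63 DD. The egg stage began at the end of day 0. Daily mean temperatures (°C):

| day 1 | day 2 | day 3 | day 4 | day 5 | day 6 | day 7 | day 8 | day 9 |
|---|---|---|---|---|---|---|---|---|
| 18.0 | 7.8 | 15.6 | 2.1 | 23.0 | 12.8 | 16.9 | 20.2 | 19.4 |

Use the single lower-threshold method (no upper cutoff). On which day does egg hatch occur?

day 8

Daily DD above 5.3 °C: 12.7, 2.5, 10.3, 0.0, 17.7, 7.5, 11.6, 14.9, 14.1.
Cumulative: 12.7, 15.2, 25.5, 25.5, 43.2, 50.7, 62.3, 77.2, 91.3.
The total first reaches 63 DD on day 8.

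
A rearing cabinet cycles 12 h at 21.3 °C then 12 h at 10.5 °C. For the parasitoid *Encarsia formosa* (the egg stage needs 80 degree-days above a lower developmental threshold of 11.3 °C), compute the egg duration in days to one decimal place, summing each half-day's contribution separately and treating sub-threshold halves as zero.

16.0 days

Day half: max(0, 21.3 − 11.3) × 0.5 = 10.0 × 0.5 = 5.00 DD.
Night half: max(0, 10.5 − 11.3) × 0.5 = 0.0 × 0.5 = 0.00 DD.
Per 24 h: 5.00 DD/day.
Duration = 80 / 5.00 = 16.000 ≈ 16.0 days.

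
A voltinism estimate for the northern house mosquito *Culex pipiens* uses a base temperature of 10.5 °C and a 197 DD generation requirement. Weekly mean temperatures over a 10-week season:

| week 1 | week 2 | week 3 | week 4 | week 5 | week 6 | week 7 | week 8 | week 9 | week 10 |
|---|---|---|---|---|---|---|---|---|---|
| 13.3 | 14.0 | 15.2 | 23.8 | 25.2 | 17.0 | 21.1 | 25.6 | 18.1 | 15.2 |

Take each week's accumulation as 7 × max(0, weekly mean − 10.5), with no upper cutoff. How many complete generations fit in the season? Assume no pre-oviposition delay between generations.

Weekly DD (7 × max(0, T̄ − 10.5)): 19.6, 24.5, 32.9, 93.1, 102.9, 45.5, 74.2, 105.7, 53.2, 32.9.
Season total = 584.5 DD.
Complete generations = ⌊584.5 / 197⌋ = 2.

2 generations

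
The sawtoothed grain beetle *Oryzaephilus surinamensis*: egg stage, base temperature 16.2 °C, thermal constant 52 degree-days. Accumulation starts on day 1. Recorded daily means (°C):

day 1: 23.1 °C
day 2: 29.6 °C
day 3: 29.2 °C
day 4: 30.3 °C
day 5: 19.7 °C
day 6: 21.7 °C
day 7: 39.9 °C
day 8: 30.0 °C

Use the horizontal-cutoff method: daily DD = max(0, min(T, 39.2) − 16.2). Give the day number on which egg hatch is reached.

day 6

Daily DD above 16.2 °C (capped at 23.0): 6.9, 13.4, 13.0, 14.1, 3.5, 5.5, 23.0, 13.8.
Cumulative: 6.9, 20.3, 33.3, 47.4, 50.9, 56.4, 79.4, 93.2.
The total first reaches 52 DD on day 6.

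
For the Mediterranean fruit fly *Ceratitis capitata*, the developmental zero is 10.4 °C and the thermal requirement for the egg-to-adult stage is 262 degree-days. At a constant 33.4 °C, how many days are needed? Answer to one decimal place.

Daily accumulation = 33.4 − 10.4 = 23.0 DD/day.
Duration = 262 / 23.0 = 11.391 ≈ 11.4 days.

11.4 days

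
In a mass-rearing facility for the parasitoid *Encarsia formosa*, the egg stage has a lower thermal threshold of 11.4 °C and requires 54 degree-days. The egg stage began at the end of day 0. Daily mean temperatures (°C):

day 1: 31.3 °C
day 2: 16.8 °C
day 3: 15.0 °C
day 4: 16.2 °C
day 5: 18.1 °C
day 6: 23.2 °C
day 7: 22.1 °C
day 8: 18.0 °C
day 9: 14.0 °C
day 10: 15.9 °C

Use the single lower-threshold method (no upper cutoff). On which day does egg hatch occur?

day 7

Daily DD above 11.4 °C: 19.9, 5.4, 3.6, 4.8, 6.7, 11.8, 10.7, 6.6, 2.6, 4.5.
Cumulative: 19.9, 25.3, 28.9, 33.7, 40.4, 52.2, 62.9, 69.5, 72.1, 76.6.
The total first reaches 54 DD on day 7.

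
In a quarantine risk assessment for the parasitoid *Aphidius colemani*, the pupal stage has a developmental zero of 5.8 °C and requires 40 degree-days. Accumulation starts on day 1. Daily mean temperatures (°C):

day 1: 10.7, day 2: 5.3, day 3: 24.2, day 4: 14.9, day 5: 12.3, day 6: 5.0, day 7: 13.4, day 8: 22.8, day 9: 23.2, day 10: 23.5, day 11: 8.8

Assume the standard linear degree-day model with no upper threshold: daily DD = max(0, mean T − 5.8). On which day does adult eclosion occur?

day 7

Daily DD above 5.8 °C: 4.9, 0.0, 18.4, 9.1, 6.5, 0.0, 7.6, 17.0, 17.4, 17.7, 3.0.
Cumulative: 4.9, 4.9, 23.3, 32.4, 38.9, 38.9, 46.5, 63.5, 80.9, 98.6, 101.6.
The total first reaches 40 DD on day 7.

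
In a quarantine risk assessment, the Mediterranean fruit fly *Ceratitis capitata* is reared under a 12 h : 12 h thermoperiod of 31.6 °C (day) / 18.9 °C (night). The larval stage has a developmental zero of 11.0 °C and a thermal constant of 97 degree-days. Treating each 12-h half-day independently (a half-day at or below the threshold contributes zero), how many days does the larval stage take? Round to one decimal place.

6.8 days

Day half: max(0, 31.6 − 11.0) × 0.5 = 20.6 × 0.5 = 10.30 DD.
Night half: max(0, 18.9 − 11.0) × 0.5 = 7.9 × 0.5 = 3.95 DD.
Per 24 h: 14.25 DD/day.
Duration = 97 / 14.25 = 6.807 ≈ 6.8 days.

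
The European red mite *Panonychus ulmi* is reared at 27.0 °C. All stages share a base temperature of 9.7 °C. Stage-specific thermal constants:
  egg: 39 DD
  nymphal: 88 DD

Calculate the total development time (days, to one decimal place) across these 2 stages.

7.3 days

Daily accumulation at 27.0 °C = 27.0 − 9.7 = 17.3 DD/day.
Total K = 39 + 88 = 127 DD.
Total duration = 127 / 17.3 = 7.341 ≈ 7.3 days.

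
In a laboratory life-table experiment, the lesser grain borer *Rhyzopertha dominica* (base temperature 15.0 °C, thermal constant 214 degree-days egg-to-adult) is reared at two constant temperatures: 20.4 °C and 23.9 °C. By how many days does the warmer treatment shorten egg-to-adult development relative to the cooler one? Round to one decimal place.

At 20.4 °C: 214 / (20.4 − 15.0) = 214 / 5.4 = 39.630 d.
At 23.9 °C: 214 / (23.9 − 15.0) = 214 / 8.9 = 24.045 d.
Difference = |39.630 − 24.045| = 15.585 ≈ 15.6 days.

15.6 days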